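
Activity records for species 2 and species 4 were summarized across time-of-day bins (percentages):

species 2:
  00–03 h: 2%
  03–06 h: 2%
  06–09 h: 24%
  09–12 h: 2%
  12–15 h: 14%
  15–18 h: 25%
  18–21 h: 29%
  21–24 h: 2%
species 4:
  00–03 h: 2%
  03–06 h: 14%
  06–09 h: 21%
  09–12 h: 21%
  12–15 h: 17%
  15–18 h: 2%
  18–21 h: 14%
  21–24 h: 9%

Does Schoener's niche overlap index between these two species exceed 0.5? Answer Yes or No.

Convert percentages to proportions (divide by 100).
Σ|p₁ᵢ − p₂ᵢ| = 0.00 + 0.12 + 0.03 + 0.19 + 0.03 + 0.23 + 0.15 + 0.07 = 0.82
D = 1 − ½ × 0.82 = 1 − 0.410 = 0.5900
D = 0.5900 > 0.5 → Yes.

Yes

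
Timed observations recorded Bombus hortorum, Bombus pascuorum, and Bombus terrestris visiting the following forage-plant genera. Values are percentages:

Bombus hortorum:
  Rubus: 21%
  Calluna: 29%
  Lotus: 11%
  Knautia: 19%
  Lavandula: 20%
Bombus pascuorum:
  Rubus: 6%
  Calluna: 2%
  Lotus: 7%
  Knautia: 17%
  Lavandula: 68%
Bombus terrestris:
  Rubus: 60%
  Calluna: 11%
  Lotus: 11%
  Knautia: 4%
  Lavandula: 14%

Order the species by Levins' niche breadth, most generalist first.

Convert percentages to proportions (divide by 100).
Σp_hortᵢ² = 0.21² + 0.29² + 0.11² + 0.19² + 0.20² = 0.0441 + 0.0841 + 0.0121 + 0.0361 + 0.0400 = 0.2164
B_hort = 1 / 0.2164 = 4.6211
Σp_pascᵢ² = 0.06² + 0.02² + 0.07² + 0.17² + 0.68² = 0.0036 + 0.0004 + 0.0049 + 0.0289 + 0.4624 = 0.5002
B_pasc = 1 / 0.5002 = 1.9992
Σp_terrᵢ² = 0.60² + 0.11² + 0.11² + 0.04² + 0.14² = 0.3600 + 0.0121 + 0.0121 + 0.0016 + 0.0196 = 0.4054
B_terr = 1 / 0.4054 = 2.4667
Ranking by B (broadest → narrowest): Bombus hortorum (4.62) > Bombus terrestris (2.47) > Bombus pascuorum (2.00)

Bombus hortorum > Bombus terrestris > Bombus pascuorum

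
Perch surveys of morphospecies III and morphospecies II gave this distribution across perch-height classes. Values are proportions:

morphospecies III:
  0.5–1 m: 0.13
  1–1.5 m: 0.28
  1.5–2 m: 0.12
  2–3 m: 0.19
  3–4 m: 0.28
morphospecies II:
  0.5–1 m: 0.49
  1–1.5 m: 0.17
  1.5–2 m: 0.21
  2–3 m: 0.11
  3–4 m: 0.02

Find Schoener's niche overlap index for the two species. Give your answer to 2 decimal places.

Σ|p₁ᵢ − p₂ᵢ| = 0.36 + 0.11 + 0.09 + 0.08 + 0.26 = 0.90
D = 1 − ½ × 0.90 = 1 − 0.450 = 0.5500

0.55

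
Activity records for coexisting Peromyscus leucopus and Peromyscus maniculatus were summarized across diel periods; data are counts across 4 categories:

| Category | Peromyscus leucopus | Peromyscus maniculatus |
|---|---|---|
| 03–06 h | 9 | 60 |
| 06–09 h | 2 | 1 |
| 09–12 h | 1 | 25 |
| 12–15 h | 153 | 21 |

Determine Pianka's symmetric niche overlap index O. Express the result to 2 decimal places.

0.36

Proportions for Peromyscus leucopus (n=165): 9/165=0.0545, 2/165=0.0121, 1/165=0.0061, 153/165=0.9273
Proportions for Peromyscus maniculatus (n=107): 60/107=0.5607, 1/107=0.0093, 25/107=0.2336, 21/107=0.1963
Σ p₁ᵢp₂ᵢ = 0.030558 + 0.000113 + 0.001425 + 0.182029 = 0.214125
Σp_1ᵢ² = 0.0545² + 0.0121² + 0.0061² + 0.9273² = 0.002970 + 0.000146 + 0.000037 + 0.859885 = 0.863038
Σp_2ᵢ² = 0.5607² + 0.0093² + 0.2336² + 0.1963² = 0.314384 + 0.000086 + 0.054569 + 0.038534 = 0.407573
O = 0.214125 / √(0.863038 × 0.407573) = 0.214125 / 0.5930860 = 0.3610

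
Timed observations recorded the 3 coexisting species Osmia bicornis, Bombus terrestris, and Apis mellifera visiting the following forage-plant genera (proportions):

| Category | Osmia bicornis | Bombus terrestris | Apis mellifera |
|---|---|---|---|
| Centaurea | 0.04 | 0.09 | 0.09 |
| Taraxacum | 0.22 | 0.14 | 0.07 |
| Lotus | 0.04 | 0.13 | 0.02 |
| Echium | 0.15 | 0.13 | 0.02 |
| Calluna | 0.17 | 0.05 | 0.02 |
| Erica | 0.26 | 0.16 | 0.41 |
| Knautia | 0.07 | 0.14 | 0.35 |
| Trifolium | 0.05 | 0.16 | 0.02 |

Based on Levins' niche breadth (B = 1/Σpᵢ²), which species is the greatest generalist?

Bombus terrestris

Σp_bicoᵢ² = 0.04² + 0.22² + 0.04² + 0.15² + 0.17² + 0.26² + 0.07² + 0.05² = 0.0016 + 0.0484 + 0.0016 + 0.0225 + 0.0289 + 0.0676 + 0.0049 + 0.0025 = 0.1780
B_bico = 1 / 0.1780 = 5.6180
Σp_terrᵢ² = 0.09² + 0.14² + 0.13² + 0.13² + 0.05² + 0.16² + 0.14² + 0.16² = 0.0081 + 0.0196 + 0.0169 + 0.0169 + 0.0025 + 0.0256 + 0.0196 + 0.0256 = 0.1348
B_terr = 1 / 0.1348 = 7.4184
Σp_mellᵢ² = 0.09² + 0.07² + 0.02² + 0.02² + 0.02² + 0.41² + 0.35² + 0.02² = 0.0081 + 0.0049 + 0.0004 + 0.0004 + 0.0004 + 0.1681 + 0.1225 + 0.0004 = 0.3052
B_mell = 1 / 0.3052 = 3.2765
Highest B → broadest niche (most generalist): Bombus terrestris (B = 7.42).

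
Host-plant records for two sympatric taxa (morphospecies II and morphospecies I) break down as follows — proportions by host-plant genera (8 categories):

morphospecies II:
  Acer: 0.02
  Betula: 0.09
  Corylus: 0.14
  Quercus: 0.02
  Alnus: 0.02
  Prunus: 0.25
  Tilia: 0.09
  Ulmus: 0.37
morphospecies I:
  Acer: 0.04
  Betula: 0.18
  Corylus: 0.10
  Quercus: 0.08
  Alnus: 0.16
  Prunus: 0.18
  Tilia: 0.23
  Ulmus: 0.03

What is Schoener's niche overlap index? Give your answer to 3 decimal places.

Σ|p₁ᵢ − p₂ᵢ| = 0.02 + 0.09 + 0.04 + 0.06 + 0.14 + 0.07 + 0.14 + 0.34 = 0.90
D = 1 − ½ × 0.90 = 1 − 0.450 = 0.55000

0.550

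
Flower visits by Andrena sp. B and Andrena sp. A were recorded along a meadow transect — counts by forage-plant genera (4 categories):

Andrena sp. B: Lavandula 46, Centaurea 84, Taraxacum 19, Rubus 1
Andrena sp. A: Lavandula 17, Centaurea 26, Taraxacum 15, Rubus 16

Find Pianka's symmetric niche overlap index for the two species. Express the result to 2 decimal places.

0.88

Proportions for Andrena sp. B (n=150): 46/150=0.3067, 84/150=0.5600, 19/150=0.1267, 1/150=0.0067
Proportions for Andrena sp. A (n=74): 17/74=0.2297, 26/74=0.3514, 15/74=0.2027, 16/74=0.2162
Σ p₁ᵢp₂ᵢ = 0.070449 + 0.196784 + 0.025682 + 0.001449 = 0.294364
Σp_1ᵢ² = 0.3067² + 0.5600² + 0.1267² + 0.0067² = 0.094065 + 0.313600 + 0.016053 + 0.000045 = 0.423763
Σp_2ᵢ² = 0.2297² + 0.3514² + 0.2027² + 0.2162² = 0.052762 + 0.123482 + 0.041087 + 0.046742 = 0.264073
O = 0.294364 / √(0.423763 × 0.264073) = 0.294364 / 0.3345211 = 0.8800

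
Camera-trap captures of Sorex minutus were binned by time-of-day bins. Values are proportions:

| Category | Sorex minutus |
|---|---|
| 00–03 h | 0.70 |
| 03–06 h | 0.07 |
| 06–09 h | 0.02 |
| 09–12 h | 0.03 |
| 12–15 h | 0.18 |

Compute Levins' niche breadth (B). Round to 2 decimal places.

Σpᵢ² = 0.70² + 0.07² + 0.02² + 0.03² + 0.18² = 0.4900 + 0.0049 + 0.0004 + 0.0009 + 0.0324 = 0.5286
B = 1 / 0.5286 = 1.8918

1.89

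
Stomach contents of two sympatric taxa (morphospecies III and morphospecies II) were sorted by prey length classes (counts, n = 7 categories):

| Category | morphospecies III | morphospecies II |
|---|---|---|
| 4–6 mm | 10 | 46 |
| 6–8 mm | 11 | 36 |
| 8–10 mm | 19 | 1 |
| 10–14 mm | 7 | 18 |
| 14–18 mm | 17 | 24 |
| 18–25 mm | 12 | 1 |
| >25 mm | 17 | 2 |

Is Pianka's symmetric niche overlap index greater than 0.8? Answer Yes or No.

No

Proportions for morphospecies III (n=93): 10/93=0.1075, 11/93=0.1183, 19/93=0.2043, 7/93=0.0753, 17/93=0.1828, 12/93=0.1290, 17/93=0.1828
Proportions for morphospecies II (n=128): 46/128=0.3594, 36/128=0.2813, 1/128=0.0078, 18/128=0.1406, 24/128=0.1875, 1/128=0.0078, 2/128=0.0156
Σ p₁ᵢp₂ᵢ = 0.038636 + 0.033278 + 0.001594 + 0.010587 + 0.034275 + 0.001006 + 0.002852 = 0.122228
Σp_1ᵢ² = 0.1075² + 0.1183² + 0.2043² + 0.0753² + 0.1828² + 0.1290² + 0.1828² = 0.011556 + 0.013995 + 0.041738 + 0.005670 + 0.033416 + 0.016641 + 0.033416 = 0.156432
Σp_2ᵢ² = 0.3594² + 0.2813² + 0.0078² + 0.1406² + 0.1875² + 0.0078² + 0.0156² = 0.129168 + 0.079130 + 0.000061 + 0.019768 + 0.035156 + 0.000061 + 0.000243 = 0.263587
O = 0.122228 / √(0.156432 × 0.263587) = 0.122228 / 0.2030602 = 0.6019
O = 0.6019 < 0.8 → No.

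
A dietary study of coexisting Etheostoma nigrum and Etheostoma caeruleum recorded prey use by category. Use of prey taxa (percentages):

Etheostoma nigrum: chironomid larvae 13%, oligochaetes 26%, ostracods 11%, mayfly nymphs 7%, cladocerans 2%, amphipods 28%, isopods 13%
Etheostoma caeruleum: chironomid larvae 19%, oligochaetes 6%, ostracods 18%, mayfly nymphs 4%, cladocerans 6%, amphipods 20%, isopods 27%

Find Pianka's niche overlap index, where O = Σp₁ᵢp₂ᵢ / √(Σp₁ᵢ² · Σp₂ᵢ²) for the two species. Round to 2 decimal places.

Convert percentages to proportions (divide by 100).
Σ p₁ᵢp₂ᵢ = 0.0247 + 0.0156 + 0.0198 + 0.0028 + 0.0012 + 0.0560 + 0.0351 = 0.1552
Σp_1ᵢ² = 0.13² + 0.26² + 0.11² + 0.07² + 0.02² + 0.28² + 0.13² = 0.0169 + 0.0676 + 0.0121 + 0.0049 + 0.0004 + 0.0784 + 0.0169 = 0.1972
Σp_2ᵢ² = 0.19² + 0.06² + 0.18² + 0.04² + 0.06² + 0.20² + 0.27² = 0.0361 + 0.0036 + 0.0324 + 0.0016 + 0.0036 + 0.0400 + 0.0729 = 0.1902
O = 0.1552 / √(0.1972 × 0.1902) = 0.1552 / 0.19367 = 0.8014

0.80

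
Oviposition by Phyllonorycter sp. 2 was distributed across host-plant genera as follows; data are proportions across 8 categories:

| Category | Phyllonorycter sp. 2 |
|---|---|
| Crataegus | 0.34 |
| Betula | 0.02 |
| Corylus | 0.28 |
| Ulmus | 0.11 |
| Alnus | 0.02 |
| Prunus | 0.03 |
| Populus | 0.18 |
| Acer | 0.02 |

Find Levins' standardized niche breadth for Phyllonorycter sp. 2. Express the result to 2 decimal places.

0.45

Σpᵢ² = 0.34² + 0.02² + 0.28² + 0.11² + 0.02² + 0.03² + 0.18² + 0.02² = 0.1156 + 0.0004 + 0.0784 + 0.0121 + 0.0004 + 0.0009 + 0.0324 + 0.0004 = 0.2406
B = 1 / 0.2406 = 4.1563
Bₛ = (B − 1)/(n − 1) = (4.1563 − 1)/(8 − 1) = 3.1563/7 = 0.4509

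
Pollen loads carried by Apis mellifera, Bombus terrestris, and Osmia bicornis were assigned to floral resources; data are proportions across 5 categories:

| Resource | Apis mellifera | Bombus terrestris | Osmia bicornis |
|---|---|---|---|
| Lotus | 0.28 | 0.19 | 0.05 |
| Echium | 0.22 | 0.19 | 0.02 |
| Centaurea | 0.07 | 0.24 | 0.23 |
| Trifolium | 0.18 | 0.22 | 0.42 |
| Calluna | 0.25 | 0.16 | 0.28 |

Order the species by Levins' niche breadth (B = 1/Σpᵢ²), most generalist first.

Σp_mellᵢ² = 0.28² + 0.22² + 0.07² + 0.18² + 0.25² = 0.0784 + 0.0484 + 0.0049 + 0.0324 + 0.0625 = 0.2266
B_mell = 1 / 0.2266 = 4.4131
Σp_terrᵢ² = 0.19² + 0.19² + 0.24² + 0.22² + 0.16² = 0.0361 + 0.0361 + 0.0576 + 0.0484 + 0.0256 = 0.2038
B_terr = 1 / 0.2038 = 4.9068
Σp_bicoᵢ² = 0.05² + 0.02² + 0.23² + 0.42² + 0.28² = 0.0025 + 0.0004 + 0.0529 + 0.1764 + 0.0784 = 0.3106
B_bico = 1 / 0.3106 = 3.2196
Ranking by B (broadest → narrowest): Bombus terrestris (4.91) > Apis mellifera (4.41) > Osmia bicornis (3.22)

Bombus terrestris > Apis mellifera > Osmia bicornis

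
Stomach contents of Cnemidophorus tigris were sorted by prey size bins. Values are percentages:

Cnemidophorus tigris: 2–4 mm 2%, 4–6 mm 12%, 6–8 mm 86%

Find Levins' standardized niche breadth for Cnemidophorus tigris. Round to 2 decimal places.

0.16

Convert percentages to proportions (divide by 100).
Σpᵢ² = 0.02² + 0.12² + 0.86² = 0.0004 + 0.0144 + 0.7396 = 0.7544
B = 1 / 0.7544 = 1.3256
Bₛ = (B − 1)/(n − 1) = (1.3256 − 1)/(3 − 1) = 0.3256/2 = 0.1628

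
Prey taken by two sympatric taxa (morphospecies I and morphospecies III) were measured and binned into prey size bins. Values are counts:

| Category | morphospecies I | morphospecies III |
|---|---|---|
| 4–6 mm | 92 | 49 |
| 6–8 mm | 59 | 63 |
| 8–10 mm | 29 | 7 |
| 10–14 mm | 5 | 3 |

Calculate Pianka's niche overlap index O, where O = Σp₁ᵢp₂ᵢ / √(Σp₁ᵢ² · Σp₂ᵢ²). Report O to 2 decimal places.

Proportions for morphospecies I (n=185): 92/185=0.4973, 59/185=0.3189, 29/185=0.1568, 5/185=0.0270
Proportions for morphospecies III (n=122): 49/122=0.4016, 63/122=0.5164, 7/122=0.0574, 3/122=0.0246
Σ p₁ᵢp₂ᵢ = 0.199716 + 0.164680 + 0.009000 + 0.000664 = 0.374060
Σp_1ᵢ² = 0.4973² + 0.3189² + 0.1568² + 0.0270² = 0.247307 + 0.101697 + 0.024586 + 0.000729 = 0.374319
Σp_2ᵢ² = 0.4016² + 0.5164² + 0.0574² + 0.0246² = 0.161283 + 0.266669 + 0.003295 + 0.000605 = 0.431852
O = 0.374060 / √(0.374319 × 0.431852) = 0.374060 / 0.4020577 = 0.9304

0.93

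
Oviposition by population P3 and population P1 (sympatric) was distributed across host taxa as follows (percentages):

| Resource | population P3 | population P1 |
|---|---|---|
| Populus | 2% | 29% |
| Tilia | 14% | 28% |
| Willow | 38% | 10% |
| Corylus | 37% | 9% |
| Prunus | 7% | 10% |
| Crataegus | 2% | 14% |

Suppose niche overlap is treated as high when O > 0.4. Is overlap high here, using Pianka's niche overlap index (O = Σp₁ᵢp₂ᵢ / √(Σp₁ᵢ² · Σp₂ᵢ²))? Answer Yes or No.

Convert percentages to proportions (divide by 100).
Σ p₁ᵢp₂ᵢ = 0.0058 + 0.0392 + 0.0380 + 0.0333 + 0.0070 + 0.0028 = 0.1261
Σp_1ᵢ² = 0.02² + 0.14² + 0.38² + 0.37² + 0.07² + 0.02² = 0.0004 + 0.0196 + 0.1444 + 0.1369 + 0.0049 + 0.0004 = 0.3066
Σp_2ᵢ² = 0.29² + 0.28² + 0.10² + 0.09² + 0.10² + 0.14² = 0.0841 + 0.0784 + 0.0100 + 0.0081 + 0.0100 + 0.0196 = 0.2102
O = 0.1261 / √(0.3066 × 0.2102) = 0.1261 / 0.25386 = 0.4967
O = 0.4967 > 0.4 → Yes.

Yes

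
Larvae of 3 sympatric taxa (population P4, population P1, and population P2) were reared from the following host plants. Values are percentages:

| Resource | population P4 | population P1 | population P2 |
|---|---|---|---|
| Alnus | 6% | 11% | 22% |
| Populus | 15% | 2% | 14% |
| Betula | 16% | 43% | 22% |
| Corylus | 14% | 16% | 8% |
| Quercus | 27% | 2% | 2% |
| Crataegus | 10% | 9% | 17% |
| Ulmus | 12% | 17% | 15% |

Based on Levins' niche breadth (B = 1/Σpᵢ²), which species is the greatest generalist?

Convert percentages to proportions (divide by 100).
Σp_P4ᵢ² = 0.06² + 0.15² + 0.16² + 0.14² + 0.27² + 0.10² + 0.12² = 0.0036 + 0.0225 + 0.0256 + 0.0196 + 0.0729 + 0.0100 + 0.0144 = 0.1686
B_P4 = 1 / 0.1686 = 5.9312
Σp_P1ᵢ² = 0.11² + 0.02² + 0.43² + 0.16² + 0.02² + 0.09² + 0.17² = 0.0121 + 0.0004 + 0.1849 + 0.0256 + 0.0004 + 0.0081 + 0.0289 = 0.2604
B_P1 = 1 / 0.2604 = 3.8402
Σp_P2ᵢ² = 0.22² + 0.14² + 0.22² + 0.08² + 0.02² + 0.17² + 0.15² = 0.0484 + 0.0196 + 0.0484 + 0.0064 + 0.0004 + 0.0289 + 0.0225 = 0.1746
B_P2 = 1 / 0.1746 = 5.7274
Highest B → broadest niche (most generalist): population P4 (B = 5.93).

population P4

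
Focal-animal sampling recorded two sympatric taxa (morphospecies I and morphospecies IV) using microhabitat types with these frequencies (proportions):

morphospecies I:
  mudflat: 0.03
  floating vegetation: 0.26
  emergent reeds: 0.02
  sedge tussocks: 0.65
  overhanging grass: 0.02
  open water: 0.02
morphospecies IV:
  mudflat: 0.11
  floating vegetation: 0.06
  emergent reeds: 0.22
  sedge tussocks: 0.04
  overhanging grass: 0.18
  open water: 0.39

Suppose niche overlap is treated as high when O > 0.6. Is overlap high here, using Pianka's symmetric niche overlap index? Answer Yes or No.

Σ p₁ᵢp₂ᵢ = 0.0033 + 0.0156 + 0.0044 + 0.0260 + 0.0036 + 0.0078 = 0.0607
Σp_1ᵢ² = 0.03² + 0.26² + 0.02² + 0.65² + 0.02² + 0.02² = 0.0009 + 0.0676 + 0.0004 + 0.4225 + 0.0004 + 0.0004 = 0.4922
Σp_2ᵢ² = 0.11² + 0.06² + 0.22² + 0.04² + 0.18² + 0.39² = 0.0121 + 0.0036 + 0.0484 + 0.0016 + 0.0324 + 0.1521 = 0.2502
O = 0.0607 / √(0.4922 × 0.2502) = 0.0607 / 0.35093 = 0.1730
O = 0.1730 < 0.6 → No.

No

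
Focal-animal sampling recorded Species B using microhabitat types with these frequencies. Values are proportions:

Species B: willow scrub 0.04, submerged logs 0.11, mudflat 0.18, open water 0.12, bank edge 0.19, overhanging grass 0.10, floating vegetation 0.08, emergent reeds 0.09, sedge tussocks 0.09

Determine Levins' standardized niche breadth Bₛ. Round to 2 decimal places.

Σpᵢ² = 0.04² + 0.11² + 0.18² + 0.12² + 0.19² + 0.10² + 0.08² + 0.09² + 0.09² = 0.0016 + 0.0121 + 0.0324 + 0.0144 + 0.0361 + 0.0100 + 0.0064 + 0.0081 + 0.0081 = 0.1292
B = 1 / 0.1292 = 7.7399
Bₛ = (B − 1)/(n − 1) = (7.7399 − 1)/(9 − 1) = 6.7399/8 = 0.8425

0.84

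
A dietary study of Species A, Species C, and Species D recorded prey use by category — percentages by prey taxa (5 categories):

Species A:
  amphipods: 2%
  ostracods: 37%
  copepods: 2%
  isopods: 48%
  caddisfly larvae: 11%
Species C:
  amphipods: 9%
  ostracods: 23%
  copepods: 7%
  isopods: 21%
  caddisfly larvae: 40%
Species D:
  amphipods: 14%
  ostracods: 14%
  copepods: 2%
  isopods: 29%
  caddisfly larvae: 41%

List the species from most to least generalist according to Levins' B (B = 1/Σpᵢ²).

Species C > Species D > Species A

Convert percentages to proportions (divide by 100).
Σp_Aᵢ² = 0.02² + 0.37² + 0.02² + 0.48² + 0.11² = 0.0004 + 0.1369 + 0.0004 + 0.2304 + 0.0121 = 0.3802
B_A = 1 / 0.3802 = 2.6302
Σp_Cᵢ² = 0.09² + 0.23² + 0.07² + 0.21² + 0.40² = 0.0081 + 0.0529 + 0.0049 + 0.0441 + 0.1600 = 0.2700
B_C = 1 / 0.2700 = 3.7037
Σp_Dᵢ² = 0.14² + 0.14² + 0.02² + 0.29² + 0.41² = 0.0196 + 0.0196 + 0.0004 + 0.0841 + 0.1681 = 0.2918
B_D = 1 / 0.2918 = 3.4270
Ranking by B (broadest → narrowest): Species C (3.70) > Species D (3.43) > Species A (2.63)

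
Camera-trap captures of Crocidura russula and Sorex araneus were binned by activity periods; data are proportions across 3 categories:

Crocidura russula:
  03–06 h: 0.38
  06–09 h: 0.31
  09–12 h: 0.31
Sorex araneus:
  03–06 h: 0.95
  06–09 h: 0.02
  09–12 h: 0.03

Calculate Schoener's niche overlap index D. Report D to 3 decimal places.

Σ|p₁ᵢ − p₂ᵢ| = 0.57 + 0.29 + 0.28 = 1.14
D = 1 − ½ × 1.14 = 1 − 0.570 = 0.43000

0.430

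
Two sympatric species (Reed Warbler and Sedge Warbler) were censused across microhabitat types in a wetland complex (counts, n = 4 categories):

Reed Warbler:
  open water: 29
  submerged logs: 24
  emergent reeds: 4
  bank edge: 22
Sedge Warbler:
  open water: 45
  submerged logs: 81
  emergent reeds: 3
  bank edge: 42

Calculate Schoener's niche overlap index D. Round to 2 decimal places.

0.83

Proportions for Reed Warbler (n=79): 29/79=0.3671, 24/79=0.3038, 4/79=0.0506, 22/79=0.2785
Proportions for Sedge Warbler (n=171): 45/171=0.2632, 81/171=0.4737, 3/171=0.0175, 42/171=0.2456
Σ|p₁ᵢ − p₂ᵢ| = 0.1039 + 0.1699 + 0.0331 + 0.0329 = 0.3398
D = 1 − ½ × 0.3398 = 1 − 0.16990 = 0.83010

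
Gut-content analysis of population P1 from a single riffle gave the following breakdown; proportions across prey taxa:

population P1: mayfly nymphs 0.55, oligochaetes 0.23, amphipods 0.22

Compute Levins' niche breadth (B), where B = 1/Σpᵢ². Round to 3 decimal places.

Σpᵢ² = 0.55² + 0.23² + 0.22² = 0.3025 + 0.0529 + 0.0484 = 0.4038
B = 1 / 0.4038 = 2.47647

2.476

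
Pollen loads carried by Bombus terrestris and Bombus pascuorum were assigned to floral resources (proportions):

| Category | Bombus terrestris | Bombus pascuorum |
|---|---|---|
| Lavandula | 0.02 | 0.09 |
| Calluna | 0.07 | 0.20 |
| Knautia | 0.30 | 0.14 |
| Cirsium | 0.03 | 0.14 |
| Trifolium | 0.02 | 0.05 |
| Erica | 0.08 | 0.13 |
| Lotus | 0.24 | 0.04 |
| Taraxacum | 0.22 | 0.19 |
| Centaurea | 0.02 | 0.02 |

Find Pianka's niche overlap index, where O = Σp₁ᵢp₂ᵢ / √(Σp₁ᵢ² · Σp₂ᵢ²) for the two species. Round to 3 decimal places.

Σ p₁ᵢp₂ᵢ = 0.0018 + 0.0140 + 0.0420 + 0.0042 + 0.0010 + 0.0104 + 0.0096 + 0.0418 + 0.0004 = 0.1252
Σp_1ᵢ² = 0.02² + 0.07² + 0.30² + 0.03² + 0.02² + 0.08² + 0.24² + 0.22² + 0.02² = 0.0004 + 0.0049 + 0.0900 + 0.0009 + 0.0004 + 0.0064 + 0.0576 + 0.0484 + 0.0004 = 0.2094
Σp_2ᵢ² = 0.09² + 0.20² + 0.14² + 0.14² + 0.05² + 0.13² + 0.04² + 0.19² + 0.02² = 0.0081 + 0.0400 + 0.0196 + 0.0196 + 0.0025 + 0.0169 + 0.0016 + 0.0361 + 0.0004 = 0.1448
O = 0.1252 / √(0.2094 × 0.1448) = 0.1252 / 0.174130 = 0.71900

0.719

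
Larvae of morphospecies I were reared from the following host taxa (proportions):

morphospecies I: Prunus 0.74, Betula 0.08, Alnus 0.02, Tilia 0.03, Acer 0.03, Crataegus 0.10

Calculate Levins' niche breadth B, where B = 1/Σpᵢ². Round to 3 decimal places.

1.766

Σpᵢ² = 0.74² + 0.08² + 0.02² + 0.03² + 0.03² + 0.10² = 0.5476 + 0.0064 + 0.0004 + 0.0009 + 0.0009 + 0.0100 = 0.5662
B = 1 / 0.5662 = 1.76616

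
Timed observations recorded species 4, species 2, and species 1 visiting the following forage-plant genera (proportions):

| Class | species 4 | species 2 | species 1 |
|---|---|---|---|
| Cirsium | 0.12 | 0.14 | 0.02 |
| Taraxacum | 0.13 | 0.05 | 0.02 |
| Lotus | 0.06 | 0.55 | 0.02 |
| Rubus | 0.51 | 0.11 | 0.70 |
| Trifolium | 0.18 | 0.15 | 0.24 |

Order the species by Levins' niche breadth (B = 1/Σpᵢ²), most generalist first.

Σp_4ᵢ² = 0.12² + 0.13² + 0.06² + 0.51² + 0.18² = 0.0144 + 0.0169 + 0.0036 + 0.2601 + 0.0324 = 0.3274
B_4 = 1 / 0.3274 = 3.0544
Σp_2ᵢ² = 0.14² + 0.05² + 0.55² + 0.11² + 0.15² = 0.0196 + 0.0025 + 0.3025 + 0.0121 + 0.0225 = 0.3592
B_2 = 1 / 0.3592 = 2.7840
Σp_1ᵢ² = 0.02² + 0.02² + 0.02² + 0.70² + 0.24² = 0.0004 + 0.0004 + 0.0004 + 0.4900 + 0.0576 = 0.5488
B_1 = 1 / 0.5488 = 1.8222
Ranking by B (broadest → narrowest): species 4 (3.05) > species 2 (2.78) > species 1 (1.82)

species 4 > species 2 > species 1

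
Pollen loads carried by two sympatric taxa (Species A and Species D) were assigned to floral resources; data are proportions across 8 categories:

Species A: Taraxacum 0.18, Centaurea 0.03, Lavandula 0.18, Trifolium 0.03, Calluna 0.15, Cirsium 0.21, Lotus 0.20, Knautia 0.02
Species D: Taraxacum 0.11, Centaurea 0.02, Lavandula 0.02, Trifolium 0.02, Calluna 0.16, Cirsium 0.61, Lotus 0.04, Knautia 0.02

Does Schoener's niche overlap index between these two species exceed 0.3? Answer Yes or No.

Yes

Σ|p₁ᵢ − p₂ᵢ| = 0.07 + 0.01 + 0.16 + 0.01 + 0.01 + 0.40 + 0.16 + 0.00 = 0.82
D = 1 − ½ × 0.82 = 1 − 0.410 = 0.5900
D = 0.5900 > 0.3 → Yes.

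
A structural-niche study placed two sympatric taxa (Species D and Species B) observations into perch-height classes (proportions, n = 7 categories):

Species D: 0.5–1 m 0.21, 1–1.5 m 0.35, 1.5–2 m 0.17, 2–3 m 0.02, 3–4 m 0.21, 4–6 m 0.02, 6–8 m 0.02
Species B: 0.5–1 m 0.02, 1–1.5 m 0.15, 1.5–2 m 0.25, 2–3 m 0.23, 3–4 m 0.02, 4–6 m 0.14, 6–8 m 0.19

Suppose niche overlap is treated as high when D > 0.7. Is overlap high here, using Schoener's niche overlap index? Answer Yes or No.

Σ|p₁ᵢ − p₂ᵢ| = 0.19 + 0.20 + 0.08 + 0.21 + 0.19 + 0.12 + 0.17 = 1.16
D = 1 − ½ × 1.16 = 1 − 0.580 = 0.4200
D = 0.4200 < 0.7 → No.

No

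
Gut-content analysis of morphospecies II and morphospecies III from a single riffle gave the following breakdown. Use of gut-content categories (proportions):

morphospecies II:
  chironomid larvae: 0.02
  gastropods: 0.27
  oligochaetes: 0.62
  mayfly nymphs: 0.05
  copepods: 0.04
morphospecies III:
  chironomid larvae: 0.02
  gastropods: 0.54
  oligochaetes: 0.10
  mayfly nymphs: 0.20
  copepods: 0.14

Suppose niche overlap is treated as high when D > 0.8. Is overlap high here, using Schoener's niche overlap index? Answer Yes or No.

Σ|p₁ᵢ − p₂ᵢ| = 0.00 + 0.27 + 0.52 + 0.15 + 0.10 = 1.04
D = 1 − ½ × 1.04 = 1 − 0.520 = 0.4800
D = 0.4800 < 0.8 → No.

No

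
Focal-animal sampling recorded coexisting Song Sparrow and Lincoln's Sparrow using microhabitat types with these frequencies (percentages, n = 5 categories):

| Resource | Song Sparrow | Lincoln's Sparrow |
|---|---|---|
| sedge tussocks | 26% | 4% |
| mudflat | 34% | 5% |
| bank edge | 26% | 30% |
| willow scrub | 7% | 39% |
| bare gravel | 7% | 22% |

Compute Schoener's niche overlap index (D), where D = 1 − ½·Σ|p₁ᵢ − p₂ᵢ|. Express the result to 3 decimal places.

0.490

Convert percentages to proportions (divide by 100).
Σ|p₁ᵢ − p₂ᵢ| = 0.22 + 0.29 + 0.04 + 0.32 + 0.15 = 1.02
D = 1 − ½ × 1.02 = 1 − 0.510 = 0.49000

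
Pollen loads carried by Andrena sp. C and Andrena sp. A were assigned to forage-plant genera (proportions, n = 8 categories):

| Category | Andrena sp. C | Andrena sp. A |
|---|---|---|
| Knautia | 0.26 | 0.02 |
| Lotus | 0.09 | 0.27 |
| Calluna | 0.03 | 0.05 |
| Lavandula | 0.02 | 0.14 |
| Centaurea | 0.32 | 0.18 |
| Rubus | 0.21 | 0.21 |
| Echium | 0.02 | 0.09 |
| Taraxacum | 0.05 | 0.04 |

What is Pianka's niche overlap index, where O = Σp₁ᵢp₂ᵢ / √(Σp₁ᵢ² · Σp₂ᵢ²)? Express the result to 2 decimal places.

0.69

Σ p₁ᵢp₂ᵢ = 0.0052 + 0.0243 + 0.0015 + 0.0028 + 0.0576 + 0.0441 + 0.0018 + 0.0020 = 0.1393
Σp_1ᵢ² = 0.26² + 0.09² + 0.03² + 0.02² + 0.32² + 0.21² + 0.02² + 0.05² = 0.0676 + 0.0081 + 0.0009 + 0.0004 + 0.1024 + 0.0441 + 0.0004 + 0.0025 = 0.2264
Σp_2ᵢ² = 0.02² + 0.27² + 0.05² + 0.14² + 0.18² + 0.21² + 0.09² + 0.04² = 0.0004 + 0.0729 + 0.0025 + 0.0196 + 0.0324 + 0.0441 + 0.0081 + 0.0016 = 0.1816
O = 0.1393 / √(0.2264 × 0.1816) = 0.1393 / 0.20277 = 0.6870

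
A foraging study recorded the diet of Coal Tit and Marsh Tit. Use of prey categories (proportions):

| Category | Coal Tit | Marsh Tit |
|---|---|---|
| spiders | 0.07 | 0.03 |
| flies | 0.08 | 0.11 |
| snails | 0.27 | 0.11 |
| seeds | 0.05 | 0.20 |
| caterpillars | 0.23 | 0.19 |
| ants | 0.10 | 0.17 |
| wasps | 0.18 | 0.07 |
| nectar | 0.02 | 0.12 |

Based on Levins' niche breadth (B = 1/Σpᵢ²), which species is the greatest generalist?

Σp_Coalᵢ² = 0.07² + 0.08² + 0.27² + 0.05² + 0.23² + 0.10² + 0.18² + 0.02² = 0.0049 + 0.0064 + 0.0729 + 0.0025 + 0.0529 + 0.0100 + 0.0324 + 0.0004 = 0.1824
B_Coal = 1 / 0.1824 = 5.4825
Σp_Marsᵢ² = 0.03² + 0.11² + 0.11² + 0.20² + 0.19² + 0.17² + 0.07² + 0.12² = 0.0009 + 0.0121 + 0.0121 + 0.0400 + 0.0361 + 0.0289 + 0.0049 + 0.0144 = 0.1494
B_Mars = 1 / 0.1494 = 6.6934
Highest B → broadest niche (most generalist): Marsh Tit (B = 6.69).

Marsh Tit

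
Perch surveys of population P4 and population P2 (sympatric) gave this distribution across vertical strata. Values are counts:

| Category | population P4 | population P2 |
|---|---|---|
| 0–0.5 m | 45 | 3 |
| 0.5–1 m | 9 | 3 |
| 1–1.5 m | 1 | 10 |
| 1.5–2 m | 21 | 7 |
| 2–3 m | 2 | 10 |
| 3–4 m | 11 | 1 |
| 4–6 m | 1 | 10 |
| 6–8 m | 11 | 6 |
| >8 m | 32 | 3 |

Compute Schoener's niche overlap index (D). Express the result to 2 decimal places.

Proportions for population P4 (n=133): 45/133=0.3383, 9/133=0.0677, 1/133=0.0075, 21/133=0.1579, 2/133=0.0150, 11/133=0.0827, 1/133=0.0075, 11/133=0.0827, 32/133=0.2406
Proportions for population P2 (n=53): 3/53=0.0566, 3/53=0.0566, 10/53=0.1887, 7/53=0.1321, 10/53=0.1887, 1/53=0.0189, 10/53=0.1887, 6/53=0.1132, 3/53=0.0566
Σ|p₁ᵢ − p₂ᵢ| = 0.2817 + 0.0111 + 0.1812 + 0.0258 + 0.1737 + 0.0638 + 0.1812 + 0.0305 + 0.1840 = 1.1330
D = 1 − ½ × 1.1330 = 1 − 0.56650 = 0.43350

0.43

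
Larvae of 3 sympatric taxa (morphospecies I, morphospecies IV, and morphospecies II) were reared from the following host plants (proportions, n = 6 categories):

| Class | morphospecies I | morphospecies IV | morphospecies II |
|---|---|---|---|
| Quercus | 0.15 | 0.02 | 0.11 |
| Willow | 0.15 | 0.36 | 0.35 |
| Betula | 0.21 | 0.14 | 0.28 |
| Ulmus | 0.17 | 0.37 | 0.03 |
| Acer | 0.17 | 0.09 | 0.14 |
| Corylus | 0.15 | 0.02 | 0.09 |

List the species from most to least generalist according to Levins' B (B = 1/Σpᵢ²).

morphospecies I > morphospecies II > morphospecies IV

Σp_Iᵢ² = 0.15² + 0.15² + 0.21² + 0.17² + 0.17² + 0.15² = 0.0225 + 0.0225 + 0.0441 + 0.0289 + 0.0289 + 0.0225 = 0.1694
B_I = 1 / 0.1694 = 5.9032
Σp_IVᵢ² = 0.02² + 0.36² + 0.14² + 0.37² + 0.09² + 0.02² = 0.0004 + 0.1296 + 0.0196 + 0.1369 + 0.0081 + 0.0004 = 0.2950
B_IV = 1 / 0.2950 = 3.3898
Σp_IIᵢ² = 0.11² + 0.35² + 0.28² + 0.03² + 0.14² + 0.09² = 0.0121 + 0.1225 + 0.0784 + 0.0009 + 0.0196 + 0.0081 = 0.2416
B_II = 1 / 0.2416 = 4.1391
Ranking by B (broadest → narrowest): morphospecies I (5.90) > morphospecies II (4.14) > morphospecies IV (3.39)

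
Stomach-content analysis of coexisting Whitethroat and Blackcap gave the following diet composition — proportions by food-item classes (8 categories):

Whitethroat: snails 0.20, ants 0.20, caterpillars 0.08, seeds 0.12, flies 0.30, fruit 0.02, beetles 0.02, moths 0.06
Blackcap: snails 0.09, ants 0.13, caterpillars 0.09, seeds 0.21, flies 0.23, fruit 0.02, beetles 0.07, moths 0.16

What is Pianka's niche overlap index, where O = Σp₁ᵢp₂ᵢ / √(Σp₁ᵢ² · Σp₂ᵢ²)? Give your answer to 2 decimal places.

Σ p₁ᵢp₂ᵢ = 0.0180 + 0.0260 + 0.0072 + 0.0252 + 0.0690 + 0.0004 + 0.0014 + 0.0096 = 0.1568
Σp_1ᵢ² = 0.20² + 0.20² + 0.08² + 0.12² + 0.30² + 0.02² + 0.02² + 0.06² = 0.0400 + 0.0400 + 0.0064 + 0.0144 + 0.0900 + 0.0004 + 0.0004 + 0.0036 = 0.1952
Σp_2ᵢ² = 0.09² + 0.13² + 0.09² + 0.21² + 0.23² + 0.02² + 0.07² + 0.16² = 0.0081 + 0.0169 + 0.0081 + 0.0441 + 0.0529 + 0.0004 + 0.0049 + 0.0256 = 0.1610
O = 0.1568 / √(0.1952 × 0.1610) = 0.1568 / 0.17728 = 0.8845

0.88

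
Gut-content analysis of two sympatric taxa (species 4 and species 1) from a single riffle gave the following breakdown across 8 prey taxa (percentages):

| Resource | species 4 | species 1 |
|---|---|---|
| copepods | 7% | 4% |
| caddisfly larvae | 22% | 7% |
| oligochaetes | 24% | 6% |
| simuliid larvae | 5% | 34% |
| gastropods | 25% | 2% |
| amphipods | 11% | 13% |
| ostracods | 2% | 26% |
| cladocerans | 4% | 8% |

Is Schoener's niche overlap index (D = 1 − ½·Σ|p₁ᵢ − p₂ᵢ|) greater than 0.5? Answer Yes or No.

Convert percentages to proportions (divide by 100).
Σ|p₁ᵢ − p₂ᵢ| = 0.03 + 0.15 + 0.18 + 0.29 + 0.23 + 0.02 + 0.24 + 0.04 = 1.18
D = 1 − ½ × 1.18 = 1 − 0.590 = 0.4100
D = 0.4100 < 0.5 → No.

No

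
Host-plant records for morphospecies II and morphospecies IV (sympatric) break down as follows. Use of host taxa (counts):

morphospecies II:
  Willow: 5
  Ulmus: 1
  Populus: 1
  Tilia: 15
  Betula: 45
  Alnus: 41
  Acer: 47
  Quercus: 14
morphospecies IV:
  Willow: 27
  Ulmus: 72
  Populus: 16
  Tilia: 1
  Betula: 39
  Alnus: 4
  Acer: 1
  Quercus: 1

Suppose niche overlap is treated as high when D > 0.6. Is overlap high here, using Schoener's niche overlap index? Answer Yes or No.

Proportions for morphospecies II (n=169): 5/169=0.0296, 1/169=0.0059, 1/169=0.0059, 15/169=0.0888, 45/169=0.2663, 41/169=0.2426, 47/169=0.2781, 14/169=0.0828
Proportions for morphospecies IV (n=161): 27/161=0.1677, 72/161=0.4472, 16/161=0.0994, 1/161=0.0062, 39/161=0.2422, 4/161=0.0248, 1/161=0.0062, 1/161=0.0062
Σ|p₁ᵢ − p₂ᵢ| = 0.1381 + 0.4413 + 0.0935 + 0.0826 + 0.0241 + 0.2178 + 0.2719 + 0.0766 = 1.3459
D = 1 − ½ × 1.3459 = 1 − 0.67295 = 0.32705
D = 0.32705 < 0.6 → No.

No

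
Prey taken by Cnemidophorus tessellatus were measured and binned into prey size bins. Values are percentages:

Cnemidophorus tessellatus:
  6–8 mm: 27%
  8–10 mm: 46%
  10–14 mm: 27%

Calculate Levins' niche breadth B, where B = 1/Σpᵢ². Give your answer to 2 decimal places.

Convert percentages to proportions (divide by 100).
Σpᵢ² = 0.27² + 0.46² + 0.27² = 0.0729 + 0.2116 + 0.0729 = 0.3574
B = 1 / 0.3574 = 2.7980

2.80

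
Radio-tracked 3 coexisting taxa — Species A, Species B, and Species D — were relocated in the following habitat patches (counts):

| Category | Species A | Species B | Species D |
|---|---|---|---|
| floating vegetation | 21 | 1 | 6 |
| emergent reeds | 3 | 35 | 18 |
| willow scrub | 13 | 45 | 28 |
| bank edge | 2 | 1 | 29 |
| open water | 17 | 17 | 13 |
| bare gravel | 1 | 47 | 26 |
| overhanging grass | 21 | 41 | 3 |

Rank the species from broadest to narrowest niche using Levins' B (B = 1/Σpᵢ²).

Proportions for Species A (n=78): 21/78=0.2692, 3/78=0.0385, 13/78=0.1667, 2/78=0.0256, 17/78=0.2179, 1/78=0.0128, 21/78=0.2692
Proportions for Species B (n=187): 1/187=0.0053, 35/187=0.1872, 45/187=0.2406, 1/187=0.0053, 17/187=0.0909, 47/187=0.2513, 41/187=0.2193
Proportions for Species D (n=123): 6/123=0.0488, 18/123=0.1463, 28/123=0.2276, 29/123=0.2358, 13/123=0.1057, 26/123=0.2114, 3/123=0.0244
Σp_Aᵢ² = 0.2692² + 0.0385² + 0.1667² + 0.0256² + 0.2179² + 0.0128² + 0.2692² = 0.072469 + 0.001482 + 0.027789 + 0.000655 + 0.047480 + 0.000164 + 0.072469 = 0.222508
B_A = 1 / 0.222508 = 4.4942
Σp_Bᵢ² = 0.0053² + 0.1872² + 0.2406² + 0.0053² + 0.0909² + 0.2513² + 0.2193² = 0.000028 + 0.035044 + 0.057888 + 0.000028 + 0.008263 + 0.063152 + 0.048092 = 0.212495
B_B = 1 / 0.212495 = 4.7060
Σp_Dᵢ² = 0.0488² + 0.1463² + 0.2276² + 0.2358² + 0.1057² + 0.2114² + 0.0244² = 0.002381 + 0.021404 + 0.051802 + 0.055602 + 0.011172 + 0.044690 + 0.000595 = 0.187646
B_D = 1 / 0.187646 = 5.3292
Ranking by B (broadest → narrowest): Species D (5.33) > Species B (4.71) > Species A (4.49)

Species D > Species B > Species A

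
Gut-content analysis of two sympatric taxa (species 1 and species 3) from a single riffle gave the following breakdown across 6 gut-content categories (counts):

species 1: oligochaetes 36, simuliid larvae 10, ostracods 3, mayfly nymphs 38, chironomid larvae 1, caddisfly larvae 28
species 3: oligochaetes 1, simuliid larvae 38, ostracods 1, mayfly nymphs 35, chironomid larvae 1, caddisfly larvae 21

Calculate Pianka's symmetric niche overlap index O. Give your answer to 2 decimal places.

0.70

Proportions for species 1 (n=116): 36/116=0.3103, 10/116=0.0862, 3/116=0.0259, 38/116=0.3276, 1/116=0.0086, 28/116=0.2414
Proportions for species 3 (n=97): 1/97=0.0103, 38/97=0.3918, 1/97=0.0103, 35/97=0.3608, 1/97=0.0103, 21/97=0.2165
Σ p₁ᵢp₂ᵢ = 0.003196 + 0.033773 + 0.000267 + 0.118198 + 0.000089 + 0.052263 = 0.207786
Σp_1ᵢ² = 0.3103² + 0.0862² + 0.0259² + 0.3276² + 0.0086² + 0.2414² = 0.096286 + 0.007430 + 0.000671 + 0.107322 + 0.000074 + 0.058274 = 0.270057
Σp_2ᵢ² = 0.0103² + 0.3918² + 0.0103² + 0.3608² + 0.0103² + 0.2165² = 0.000106 + 0.153507 + 0.000106 + 0.130177 + 0.000106 + 0.046872 = 0.330874
O = 0.207786 / √(0.270057 × 0.330874) = 0.207786 / 0.2989228 = 0.6951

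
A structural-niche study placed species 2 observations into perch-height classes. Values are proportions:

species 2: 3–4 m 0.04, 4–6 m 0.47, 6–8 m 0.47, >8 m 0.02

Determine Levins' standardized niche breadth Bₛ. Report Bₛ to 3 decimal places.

0.418

Σpᵢ² = 0.04² + 0.47² + 0.47² + 0.02² = 0.0016 + 0.2209 + 0.2209 + 0.0004 = 0.4438
B = 1 / 0.4438 = 2.25327
Bₛ = (B − 1)/(n − 1) = (2.25327 − 1)/(4 − 1) = 1.25327/3 = 0.41776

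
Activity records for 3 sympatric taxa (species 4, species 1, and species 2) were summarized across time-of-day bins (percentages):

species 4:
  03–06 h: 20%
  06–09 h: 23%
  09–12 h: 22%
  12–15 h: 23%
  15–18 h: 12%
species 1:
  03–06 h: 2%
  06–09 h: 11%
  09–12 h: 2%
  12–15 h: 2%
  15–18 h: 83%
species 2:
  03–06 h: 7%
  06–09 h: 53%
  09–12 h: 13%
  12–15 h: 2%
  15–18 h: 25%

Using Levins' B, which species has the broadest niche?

species 4

Convert percentages to proportions (divide by 100).
Σp_4ᵢ² = 0.20² + 0.23² + 0.22² + 0.23² + 0.12² = 0.0400 + 0.0529 + 0.0484 + 0.0529 + 0.0144 = 0.2086
B_4 = 1 / 0.2086 = 4.7939
Σp_1ᵢ² = 0.02² + 0.11² + 0.02² + 0.02² + 0.83² = 0.0004 + 0.0121 + 0.0004 + 0.0004 + 0.6889 = 0.7022
B_1 = 1 / 0.7022 = 1.4241
Σp_2ᵢ² = 0.07² + 0.53² + 0.13² + 0.02² + 0.25² = 0.0049 + 0.2809 + 0.0169 + 0.0004 + 0.0625 = 0.3656
B_2 = 1 / 0.3656 = 2.7352
Highest B → broadest niche (most generalist): species 4 (B = 4.79).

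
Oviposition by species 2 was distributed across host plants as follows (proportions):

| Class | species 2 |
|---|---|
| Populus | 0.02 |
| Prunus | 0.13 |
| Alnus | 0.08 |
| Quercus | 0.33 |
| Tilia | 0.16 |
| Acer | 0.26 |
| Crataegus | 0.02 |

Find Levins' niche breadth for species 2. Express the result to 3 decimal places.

4.421

Σpᵢ² = 0.02² + 0.13² + 0.08² + 0.33² + 0.16² + 0.26² + 0.02² = 0.0004 + 0.0169 + 0.0064 + 0.1089 + 0.0256 + 0.0676 + 0.0004 = 0.2262
B = 1 / 0.2262 = 4.42087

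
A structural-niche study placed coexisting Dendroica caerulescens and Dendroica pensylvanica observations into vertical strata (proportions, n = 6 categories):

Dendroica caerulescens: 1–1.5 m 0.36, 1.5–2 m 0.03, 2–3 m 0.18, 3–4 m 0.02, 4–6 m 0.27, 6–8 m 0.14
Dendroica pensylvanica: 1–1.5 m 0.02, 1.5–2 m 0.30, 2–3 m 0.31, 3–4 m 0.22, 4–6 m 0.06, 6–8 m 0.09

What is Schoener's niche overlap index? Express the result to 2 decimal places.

0.40

Σ|p₁ᵢ − p₂ᵢ| = 0.34 + 0.27 + 0.13 + 0.20 + 0.21 + 0.05 = 1.20
D = 1 − ½ × 1.20 = 1 − 0.600 = 0.4000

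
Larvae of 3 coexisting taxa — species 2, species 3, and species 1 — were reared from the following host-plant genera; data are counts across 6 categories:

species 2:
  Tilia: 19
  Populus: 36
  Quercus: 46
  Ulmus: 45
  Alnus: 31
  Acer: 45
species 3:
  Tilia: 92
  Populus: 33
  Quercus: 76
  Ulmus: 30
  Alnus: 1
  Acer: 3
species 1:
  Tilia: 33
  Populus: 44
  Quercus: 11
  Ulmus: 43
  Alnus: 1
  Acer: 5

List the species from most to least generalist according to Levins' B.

Proportions for species 2 (n=222): 19/222=0.0856, 36/222=0.1622, 46/222=0.2072, 45/222=0.2027, 31/222=0.1396, 45/222=0.2027
Proportions for species 3 (n=235): 92/235=0.3915, 33/235=0.1404, 76/235=0.3234, 30/235=0.1277, 1/235=0.0043, 3/235=0.0128
Proportions for species 1 (n=137): 33/137=0.2409, 44/137=0.3212, 11/137=0.0803, 43/137=0.3139, 1/137=0.0073, 5/137=0.0365
Σp_2ᵢ² = 0.0856² + 0.1622² + 0.2072² + 0.2027² + 0.1396² + 0.2027² = 0.007327 + 0.026309 + 0.042932 + 0.041087 + 0.019488 + 0.041087 = 0.178230
B_2 = 1 / 0.178230 = 5.6107
Σp_3ᵢ² = 0.3915² + 0.1404² + 0.3234² + 0.1277² + 0.0043² + 0.0128² = 0.153272 + 0.019712 + 0.104588 + 0.016307 + 0.000018 + 0.000164 = 0.294061
B_3 = 1 / 0.294061 = 3.4007
Σp_1ᵢ² = 0.2409² + 0.3212² + 0.0803² + 0.3139² + 0.0073² + 0.0365² = 0.058033 + 0.103169 + 0.006448 + 0.098533 + 0.000053 + 0.001332 = 0.267568
B_1 = 1 / 0.267568 = 3.7374
Ranking by B (broadest → narrowest): species 2 (5.61) > species 1 (3.74) > species 3 (3.40)

species 2 > species 1 > species 3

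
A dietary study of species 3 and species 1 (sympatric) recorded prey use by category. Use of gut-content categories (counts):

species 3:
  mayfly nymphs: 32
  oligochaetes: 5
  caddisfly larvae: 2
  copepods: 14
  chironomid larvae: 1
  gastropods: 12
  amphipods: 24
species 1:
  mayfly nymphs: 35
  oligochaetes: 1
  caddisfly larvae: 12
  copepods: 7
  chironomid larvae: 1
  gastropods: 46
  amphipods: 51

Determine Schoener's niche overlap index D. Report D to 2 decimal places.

Proportions for species 3 (n=90): 32/90=0.3556, 5/90=0.0556, 2/90=0.0222, 14/90=0.1556, 1/90=0.0111, 12/90=0.1333, 24/90=0.2667
Proportions for species 1 (n=153): 35/153=0.2288, 1/153=0.0065, 12/153=0.0784, 7/153=0.0458, 1/153=0.0065, 46/153=0.3007, 51/153=0.3333
Σ|p₁ᵢ − p₂ᵢ| = 0.1268 + 0.0491 + 0.0562 + 0.1098 + 0.0046 + 0.1674 + 0.0666 = 0.5805
D = 1 − ½ × 0.5805 = 1 − 0.29025 = 0.70975

0.71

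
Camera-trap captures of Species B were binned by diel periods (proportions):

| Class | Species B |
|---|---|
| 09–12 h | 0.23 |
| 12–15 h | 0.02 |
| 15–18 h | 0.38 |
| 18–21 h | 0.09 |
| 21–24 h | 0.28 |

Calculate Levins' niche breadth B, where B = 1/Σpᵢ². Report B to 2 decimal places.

3.52

Σpᵢ² = 0.23² + 0.02² + 0.38² + 0.09² + 0.28² = 0.0529 + 0.0004 + 0.1444 + 0.0081 + 0.0784 = 0.2842
B = 1 / 0.2842 = 3.5186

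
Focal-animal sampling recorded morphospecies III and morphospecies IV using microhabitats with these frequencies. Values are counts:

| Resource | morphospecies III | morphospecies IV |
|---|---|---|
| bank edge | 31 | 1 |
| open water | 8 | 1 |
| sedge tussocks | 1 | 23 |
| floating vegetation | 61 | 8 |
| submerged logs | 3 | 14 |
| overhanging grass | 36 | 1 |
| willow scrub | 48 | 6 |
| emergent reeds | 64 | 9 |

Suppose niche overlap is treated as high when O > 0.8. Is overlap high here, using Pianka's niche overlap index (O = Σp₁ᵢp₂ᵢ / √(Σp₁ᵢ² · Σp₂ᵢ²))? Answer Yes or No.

Proportions for morphospecies III (n=252): 31/252=0.1230, 8/252=0.0317, 1/252=0.0040, 61/252=0.2421, 3/252=0.0119, 36/252=0.1429, 48/252=0.1905, 64/252=0.2540
Proportions for morphospecies IV (n=63): 1/63=0.0159, 1/63=0.0159, 23/63=0.3651, 8/63=0.1270, 14/63=0.2222, 1/63=0.0159, 6/63=0.0952, 9/63=0.1429
Σ p₁ᵢp₂ᵢ = 0.001956 + 0.000504 + 0.001460 + 0.030747 + 0.002644 + 0.002272 + 0.018136 + 0.036297 = 0.094016
Σp_1ᵢ² = 0.1230² + 0.0317² + 0.0040² + 0.2421² + 0.0119² + 0.1429² + 0.1905² + 0.2540² = 0.015129 + 0.001005 + 0.000016 + 0.058612 + 0.000142 + 0.020420 + 0.036290 + 0.064516 = 0.196130
Σp_2ᵢ² = 0.0159² + 0.0159² + 0.3651² + 0.1270² + 0.2222² + 0.0159² + 0.0952² + 0.1429² = 0.000253 + 0.000253 + 0.133298 + 0.016129 + 0.049373 + 0.000253 + 0.009063 + 0.020420 = 0.229042
O = 0.094016 / √(0.196130 × 0.229042) = 0.094016 / 0.2119481 = 0.4436
O = 0.4436 < 0.8 → No.

No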